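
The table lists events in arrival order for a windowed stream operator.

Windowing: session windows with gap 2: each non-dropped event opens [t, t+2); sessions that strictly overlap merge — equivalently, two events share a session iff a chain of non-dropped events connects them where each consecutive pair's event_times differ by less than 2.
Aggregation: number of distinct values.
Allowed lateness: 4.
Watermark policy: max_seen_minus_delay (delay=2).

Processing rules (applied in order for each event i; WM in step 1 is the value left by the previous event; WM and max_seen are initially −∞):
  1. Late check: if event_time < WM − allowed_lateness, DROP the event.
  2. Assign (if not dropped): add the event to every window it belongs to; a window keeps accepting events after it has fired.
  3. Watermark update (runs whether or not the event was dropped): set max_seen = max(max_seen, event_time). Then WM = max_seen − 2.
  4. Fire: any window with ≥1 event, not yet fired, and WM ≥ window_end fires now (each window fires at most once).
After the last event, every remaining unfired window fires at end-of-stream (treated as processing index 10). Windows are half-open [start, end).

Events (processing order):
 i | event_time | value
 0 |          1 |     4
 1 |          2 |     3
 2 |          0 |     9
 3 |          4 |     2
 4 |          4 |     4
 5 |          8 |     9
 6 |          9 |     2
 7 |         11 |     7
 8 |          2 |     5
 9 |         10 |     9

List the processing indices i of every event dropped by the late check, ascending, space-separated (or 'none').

i=0 t=1 v=4: → [1,3); WM=-1
i=1 t=2 v=3: → [1,4); WM=0
i=2 t=0 v=9: → [0,4); WM=0
i=3 t=4 v=2: → [4,6); WM=2
i=4 t=4 v=4: → [4,6); WM=2
i=5 t=8 v=9: → [8,10); WM=6
i=6 t=9 v=2: → [8,11); WM=7
i=7 t=11 v=7: → [11,13); WM=9
i=8 t=2 v=5: DROP (t<9-4); WM=9
i=9 t=10 v=9: → [8,13); WM=9

8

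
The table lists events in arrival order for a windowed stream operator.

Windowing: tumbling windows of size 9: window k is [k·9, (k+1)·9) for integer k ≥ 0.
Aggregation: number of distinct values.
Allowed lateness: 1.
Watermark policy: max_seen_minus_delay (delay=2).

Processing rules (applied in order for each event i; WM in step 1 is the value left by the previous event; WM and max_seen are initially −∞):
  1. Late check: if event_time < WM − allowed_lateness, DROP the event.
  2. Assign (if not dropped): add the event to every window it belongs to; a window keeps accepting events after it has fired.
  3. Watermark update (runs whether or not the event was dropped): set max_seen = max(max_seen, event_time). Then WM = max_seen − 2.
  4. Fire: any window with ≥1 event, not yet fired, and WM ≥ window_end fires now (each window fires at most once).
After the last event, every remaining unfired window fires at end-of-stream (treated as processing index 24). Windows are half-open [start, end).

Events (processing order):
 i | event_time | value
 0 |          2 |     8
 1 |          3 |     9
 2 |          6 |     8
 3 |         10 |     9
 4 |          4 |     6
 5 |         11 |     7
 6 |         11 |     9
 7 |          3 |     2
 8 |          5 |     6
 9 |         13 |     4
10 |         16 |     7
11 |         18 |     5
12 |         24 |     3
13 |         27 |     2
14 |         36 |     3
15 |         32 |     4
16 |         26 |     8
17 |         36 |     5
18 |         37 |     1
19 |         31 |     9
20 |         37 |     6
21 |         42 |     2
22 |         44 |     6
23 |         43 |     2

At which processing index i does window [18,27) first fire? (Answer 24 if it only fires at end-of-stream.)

14

i=0 t=2 v=8: → [0,9); WM=0
i=1 t=3 v=9: → [0,9); WM=1
i=2 t=6 v=8: → [0,9); WM=4
i=3 t=10 v=9: → [9,18); WM=8
i=4 t=4 v=6: DROP (t<8-1); WM=8
i=5 t=11 v=7: → [9,18); WM=9; [0,9) fires=2
i=6 t=11 v=9: → [9,18); WM=9
i=7 t=3 v=2: DROP (t<9-1); WM=9
i=8 t=5 v=6: DROP (t<9-1); WM=9
i=9 t=13 v=4: → [9,18); WM=11
i=10 t=16 v=7: → [9,18); WM=14
i=11 t=18 v=5: → [18,27); WM=16
i=12 t=24 v=3: → [18,27); WM=22; [9,18) fires=3
i=13 t=27 v=2: → [27,36); WM=25
i=14 t=36 v=3: → [36,45); WM=34; [18,27) fires=2
i=15 t=32 v=4: DROP (t<34-1); WM=34
i=16 t=26 v=8: DROP (t<34-1); WM=34
i=17 t=36 v=5: → [36,45); WM=34
i=18 t=37 v=1: → [36,45); WM=35
i=19 t=31 v=9: DROP (t<35-1); WM=35
i=20 t=37 v=6: → [36,45); WM=35
i=21 t=42 v=2: → [36,45); WM=40; [27,36) fires=1
i=22 t=44 v=6: → [36,45); WM=42
i=23 t=43 v=2: → [36,45); WM=42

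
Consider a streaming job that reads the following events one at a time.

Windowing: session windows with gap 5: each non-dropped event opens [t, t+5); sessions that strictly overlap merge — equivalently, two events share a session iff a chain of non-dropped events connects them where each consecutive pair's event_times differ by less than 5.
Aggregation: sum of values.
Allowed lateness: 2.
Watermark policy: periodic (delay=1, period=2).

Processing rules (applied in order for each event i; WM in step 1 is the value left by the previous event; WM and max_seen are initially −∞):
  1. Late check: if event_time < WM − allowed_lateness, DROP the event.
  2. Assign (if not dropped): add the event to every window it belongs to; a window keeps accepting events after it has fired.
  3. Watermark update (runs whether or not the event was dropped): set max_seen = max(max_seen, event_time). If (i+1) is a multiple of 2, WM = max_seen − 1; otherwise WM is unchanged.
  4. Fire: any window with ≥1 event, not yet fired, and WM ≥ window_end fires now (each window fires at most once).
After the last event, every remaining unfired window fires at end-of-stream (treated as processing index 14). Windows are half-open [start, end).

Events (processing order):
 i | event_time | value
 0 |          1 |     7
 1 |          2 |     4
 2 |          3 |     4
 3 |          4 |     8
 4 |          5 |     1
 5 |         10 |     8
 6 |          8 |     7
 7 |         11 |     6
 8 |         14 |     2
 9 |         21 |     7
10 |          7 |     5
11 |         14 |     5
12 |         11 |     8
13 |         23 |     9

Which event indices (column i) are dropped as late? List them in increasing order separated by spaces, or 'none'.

10 11 12

i=0 t=1 v=7: → [1,6); WM=−∞
i=1 t=2 v=4: → [1,7); WM=1
i=2 t=3 v=4: → [1,8); WM=1
i=3 t=4 v=8: → [1,9); WM=3
i=4 t=5 v=1: → [1,10); WM=3
i=5 t=10 v=8: → [10,15); WM=9
i=6 t=8 v=7: → [1,15); WM=9
i=7 t=11 v=6: → [1,16); WM=10
i=8 t=14 v=2: → [1,19); WM=10
i=9 t=21 v=7: → [21,26); WM=20
i=10 t=7 v=5: DROP (t<20-2); WM=20
i=11 t=14 v=5: DROP (t<20-2); WM=20
i=12 t=11 v=8: DROP (t<20-2); WM=20
i=13 t=23 v=9: → [21,28); WM=22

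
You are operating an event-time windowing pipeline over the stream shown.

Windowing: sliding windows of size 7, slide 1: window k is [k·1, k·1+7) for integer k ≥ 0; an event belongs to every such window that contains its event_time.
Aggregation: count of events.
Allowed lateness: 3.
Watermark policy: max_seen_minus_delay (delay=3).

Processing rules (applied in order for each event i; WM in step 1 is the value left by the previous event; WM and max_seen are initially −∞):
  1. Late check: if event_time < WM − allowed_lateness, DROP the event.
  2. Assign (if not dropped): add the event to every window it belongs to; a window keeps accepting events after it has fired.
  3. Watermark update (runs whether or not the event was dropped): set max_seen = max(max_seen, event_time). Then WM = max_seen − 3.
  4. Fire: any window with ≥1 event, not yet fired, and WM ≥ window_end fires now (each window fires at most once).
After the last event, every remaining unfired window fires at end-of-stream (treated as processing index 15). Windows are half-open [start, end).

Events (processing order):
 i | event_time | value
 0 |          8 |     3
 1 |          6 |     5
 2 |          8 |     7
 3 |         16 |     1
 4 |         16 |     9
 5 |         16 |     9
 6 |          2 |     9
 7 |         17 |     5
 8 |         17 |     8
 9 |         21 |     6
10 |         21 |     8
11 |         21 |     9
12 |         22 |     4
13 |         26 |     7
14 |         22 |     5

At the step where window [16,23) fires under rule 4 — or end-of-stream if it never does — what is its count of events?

i=0 t=8 v=3: → [8,15),[7,14),[6,13),[5,12),[4,11),[3,10),[2,9); WM=5
i=1 t=6 v=5: → [6,13),[5,12),[4,11),[3,10),[2,9),[1,8),[0,7); WM=5
i=2 t=8 v=7: → [8,15),[7,14),[6,13),[5,12),[4,11),[3,10),[2,9); WM=5
i=3 t=16 v=1: → [16,23),[15,22),[14,21),[13,20),[12,19),[11,18),[10,17); WM=13; [0,7) fires=1 [1,8) fires=1 [2,9) fires=3 [3,10) fires=3 [4,11) fires=3 [5,12) fires=3 [6,13) fires=3
i=4 t=16 v=9: → [16,23),[15,22),[14,21),[13,20),[12,19),[11,18),[10,17); WM=13
i=5 t=16 v=9: → [16,23),[15,22),[14,21),[13,20),[12,19),[11,18),[10,17); WM=13
i=6 t=2 v=9: DROP (t<13-3); WM=13
i=7 t=17 v=5: → [17,24),[16,23),[15,22),[14,21),[13,20),[12,19),[11,18); WM=14; [7,14) fires=2
i=8 t=17 v=8: → [17,24),[16,23),[15,22),[14,21),[13,20),[12,19),[11,18); WM=14
i=9 t=21 v=6: → [21,28),[20,27),[19,26),[18,25),[17,24),[16,23),[15,22); WM=18; [8,15) fires=2 [10,17) fires=3 [11,18) fires=5
i=10 t=21 v=8: → [21,28),[20,27),[19,26),[18,25),[17,24),[16,23),[15,22); WM=18
i=11 t=21 v=9: → [21,28),[20,27),[19,26),[18,25),[17,24),[16,23),[15,22); WM=18
i=12 t=22 v=4: → [22,29),[21,28),[20,27),[19,26),[18,25),[17,24),[16,23); WM=19; [12,19) fires=5
i=13 t=26 v=7: → [26,33),[25,32),[24,31),[23,30),[22,29),[21,28),[20,27); WM=23; [13,20) fires=5 [14,21) fires=5 [15,22) fires=8 [16,23) fires=9
i=14 t=22 v=5: → [22,29),[21,28),[20,27),[19,26),[18,25),[17,24),[16,23); WM=23

9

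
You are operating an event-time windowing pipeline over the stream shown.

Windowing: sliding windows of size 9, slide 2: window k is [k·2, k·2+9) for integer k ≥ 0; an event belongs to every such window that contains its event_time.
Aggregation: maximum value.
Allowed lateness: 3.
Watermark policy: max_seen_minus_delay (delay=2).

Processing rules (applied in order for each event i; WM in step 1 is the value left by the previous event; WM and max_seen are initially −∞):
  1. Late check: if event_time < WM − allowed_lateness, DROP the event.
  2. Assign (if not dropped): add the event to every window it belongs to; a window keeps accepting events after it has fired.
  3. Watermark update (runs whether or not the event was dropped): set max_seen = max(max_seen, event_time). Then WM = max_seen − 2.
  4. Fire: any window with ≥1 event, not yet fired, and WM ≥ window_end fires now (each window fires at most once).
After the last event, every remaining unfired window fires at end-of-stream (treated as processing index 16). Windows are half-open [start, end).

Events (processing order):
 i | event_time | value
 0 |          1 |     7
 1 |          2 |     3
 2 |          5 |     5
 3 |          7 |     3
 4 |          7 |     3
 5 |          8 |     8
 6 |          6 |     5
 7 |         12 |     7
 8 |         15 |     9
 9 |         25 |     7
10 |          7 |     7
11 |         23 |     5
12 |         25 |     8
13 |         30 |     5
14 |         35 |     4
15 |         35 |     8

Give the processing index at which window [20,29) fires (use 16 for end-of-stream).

i=0 t=1 v=7: → [0,9); WM=-1
i=1 t=2 v=3: → [2,11),[0,9); WM=0
i=2 t=5 v=5: → [4,13),[2,11),[0,9); WM=3
i=3 t=7 v=3: → [6,15),[4,13),[2,11),[0,9); WM=5
i=4 t=7 v=3: → [6,15),[4,13),[2,11),[0,9); WM=5
i=5 t=8 v=8: → [8,17),[6,15),[4,13),[2,11),[0,9); WM=6
i=6 t=6 v=5: → [6,15),[4,13),[2,11),[0,9); WM=6
i=7 t=12 v=7: → [12,21),[10,19),[8,17),[6,15),[4,13); WM=10; [0,9) fires=8
i=8 t=15 v=9: → [14,23),[12,21),[10,19),[8,17); WM=13; [2,11) fires=8 [4,13) fires=8
i=9 t=25 v=7: → [24,33),[22,31),[20,29),[18,27); WM=23; [6,15) fires=8 [8,17) fires=9 [10,19) fires=9 [12,21) fires=9 [14,23) fires=9
i=10 t=7 v=7: DROP (t<23-3); WM=23
i=11 t=23 v=5: → [22,31),[20,29),[18,27),[16,25); WM=23
i=12 t=25 v=8: → [24,33),[22,31),[20,29),[18,27); WM=23
i=13 t=30 v=5: → [30,39),[28,37),[26,35),[24,33),[22,31); WM=28; [16,25) fires=5 [18,27) fires=8
i=14 t=35 v=4: → [34,43),[32,41),[30,39),[28,37); WM=33; [20,29) fires=8 [22,31) fires=8 [24,33) fires=8
i=15 t=35 v=8: → [34,43),[32,41),[30,39),[28,37); WM=33

14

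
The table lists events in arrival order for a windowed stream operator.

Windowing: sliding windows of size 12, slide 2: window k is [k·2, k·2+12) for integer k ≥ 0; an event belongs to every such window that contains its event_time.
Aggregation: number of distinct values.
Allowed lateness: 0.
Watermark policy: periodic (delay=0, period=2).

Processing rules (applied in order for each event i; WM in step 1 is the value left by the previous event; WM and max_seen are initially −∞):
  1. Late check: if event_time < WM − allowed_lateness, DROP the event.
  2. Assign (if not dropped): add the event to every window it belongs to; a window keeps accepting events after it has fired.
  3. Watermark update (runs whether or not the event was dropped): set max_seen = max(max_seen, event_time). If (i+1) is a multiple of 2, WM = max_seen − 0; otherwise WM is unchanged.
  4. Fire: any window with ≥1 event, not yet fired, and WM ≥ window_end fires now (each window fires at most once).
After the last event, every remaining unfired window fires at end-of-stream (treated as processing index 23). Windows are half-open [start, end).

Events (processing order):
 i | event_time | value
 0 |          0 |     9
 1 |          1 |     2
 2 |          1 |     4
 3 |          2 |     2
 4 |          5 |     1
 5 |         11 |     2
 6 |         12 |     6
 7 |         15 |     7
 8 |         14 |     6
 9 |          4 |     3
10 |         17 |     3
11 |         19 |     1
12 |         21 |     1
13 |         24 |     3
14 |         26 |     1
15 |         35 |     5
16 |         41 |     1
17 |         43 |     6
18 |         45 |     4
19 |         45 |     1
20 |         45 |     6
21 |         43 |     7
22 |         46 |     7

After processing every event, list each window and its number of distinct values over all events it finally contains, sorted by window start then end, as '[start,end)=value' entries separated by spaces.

[0,12)=4 [2,14)=3 [4,16)=4 [6,18)=4 [8,20)=5 [10,22)=5 [12,24)=4 [14,26)=3 [16,28)=2 [18,30)=2 [20,32)=2 [22,34)=2 [24,36)=3 [26,38)=2 [28,40)=1 [30,42)=2 [32,44)=3 [34,46)=4 [36,48)=4 [38,50)=4 [40,52)=4 [42,54)=4 [44,56)=4 [46,58)=1

i=0 t=0 v=9: → [0,12); WM=−∞
i=1 t=1 v=2: → [0,12); WM=1
i=2 t=1 v=4: → [0,12); WM=1
i=3 t=2 v=2: → [2,14),[0,12); WM=2
i=4 t=5 v=1: → [4,16),[2,14),[0,12); WM=2
i=5 t=11 v=2: → [10,22),[8,20),[6,18),[4,16),[2,14),[0,12); WM=11
i=6 t=12 v=6: → [12,24),[10,22),[8,20),[6,18),[4,16),[2,14); WM=11
i=7 t=15 v=7: → [14,26),[12,24),[10,22),[8,20),[6,18),[4,16); WM=15; [0,12) fires=4 [2,14) fires=3
i=8 t=14 v=6: DROP (t<15-0); WM=15
i=9 t=4 v=3: DROP (t<15-0); WM=15
i=10 t=17 v=3: → [16,28),[14,26),[12,24),[10,22),[8,20),[6,18); WM=15
i=11 t=19 v=1: → [18,30),[16,28),[14,26),[12,24),[10,22),[8,20); WM=19; [4,16) fires=4 [6,18) fires=4
i=12 t=21 v=1: → [20,32),[18,30),[16,28),[14,26),[12,24),[10,22); WM=19
i=13 t=24 v=3: → [24,36),[22,34),[20,32),[18,30),[16,28),[14,26); WM=24; [8,20) fires=5 [10,22) fires=5 [12,24) fires=4
i=14 t=26 v=1: → [26,38),[24,36),[22,34),[20,32),[18,30),[16,28); WM=24
i=15 t=35 v=5: → [34,46),[32,44),[30,42),[28,40),[26,38),[24,36); WM=35; [14,26) fires=3 [16,28) fires=2 [18,30) fires=2 [20,32) fires=2 [22,34) fires=2
i=16 t=41 v=1: → [40,52),[38,50),[36,48),[34,46),[32,44),[30,42); WM=35
i=17 t=43 v=6: → [42,54),[40,52),[38,50),[36,48),[34,46),[32,44); WM=43; [24,36) fires=3 [26,38) fires=2 [28,40) fires=1 [30,42) fires=2
i=18 t=45 v=4: → [44,56),[42,54),[40,52),[38,50),[36,48),[34,46); WM=43
i=19 t=45 v=1: → [44,56),[42,54),[40,52),[38,50),[36,48),[34,46); WM=45; [32,44) fires=3
i=20 t=45 v=6: → [44,56),[42,54),[40,52),[38,50),[36,48),[34,46); WM=45
i=21 t=43 v=7: DROP (t<45-0); WM=45
i=22 t=46 v=7: → [46,58),[44,56),[42,54),[40,52),[38,50),[36,48); WM=45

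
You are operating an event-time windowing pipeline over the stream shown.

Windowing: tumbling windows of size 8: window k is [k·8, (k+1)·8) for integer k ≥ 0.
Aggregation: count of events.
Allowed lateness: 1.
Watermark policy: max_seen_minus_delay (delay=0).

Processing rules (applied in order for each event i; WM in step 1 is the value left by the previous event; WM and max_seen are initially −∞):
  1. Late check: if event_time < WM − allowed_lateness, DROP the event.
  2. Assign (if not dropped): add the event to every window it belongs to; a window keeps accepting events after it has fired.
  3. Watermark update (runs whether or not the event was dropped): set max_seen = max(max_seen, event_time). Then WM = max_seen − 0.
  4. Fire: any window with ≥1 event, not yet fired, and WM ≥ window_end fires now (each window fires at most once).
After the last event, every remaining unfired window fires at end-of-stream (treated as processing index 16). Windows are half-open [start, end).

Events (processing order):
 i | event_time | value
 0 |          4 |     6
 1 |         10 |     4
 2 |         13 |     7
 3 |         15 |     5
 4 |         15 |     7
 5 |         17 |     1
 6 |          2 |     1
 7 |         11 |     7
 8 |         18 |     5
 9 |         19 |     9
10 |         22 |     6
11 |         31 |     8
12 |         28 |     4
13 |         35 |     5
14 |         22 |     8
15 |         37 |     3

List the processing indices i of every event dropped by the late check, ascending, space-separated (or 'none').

6 7 12 14

i=0 t=4 v=6: → [0,8); WM=4
i=1 t=10 v=4: → [8,16); WM=10; [0,8) fires=1
i=2 t=13 v=7: → [8,16); WM=13
i=3 t=15 v=5: → [8,16); WM=15
i=4 t=15 v=7: → [8,16); WM=15
i=5 t=17 v=1: → [16,24); WM=17; [8,16) fires=4
i=6 t=2 v=1: DROP (t<17-1); WM=17
i=7 t=11 v=7: DROP (t<17-1); WM=17
i=8 t=18 v=5: → [16,24); WM=18
i=9 t=19 v=9: → [16,24); WM=19
i=10 t=22 v=6: → [16,24); WM=22
i=11 t=31 v=8: → [24,32); WM=31; [16,24) fires=4
i=12 t=28 v=4: DROP (t<31-1); WM=31
i=13 t=35 v=5: → [32,40); WM=35; [24,32) fires=1
i=14 t=22 v=8: DROP (t<35-1); WM=35
i=15 t=37 v=3: → [32,40); WM=37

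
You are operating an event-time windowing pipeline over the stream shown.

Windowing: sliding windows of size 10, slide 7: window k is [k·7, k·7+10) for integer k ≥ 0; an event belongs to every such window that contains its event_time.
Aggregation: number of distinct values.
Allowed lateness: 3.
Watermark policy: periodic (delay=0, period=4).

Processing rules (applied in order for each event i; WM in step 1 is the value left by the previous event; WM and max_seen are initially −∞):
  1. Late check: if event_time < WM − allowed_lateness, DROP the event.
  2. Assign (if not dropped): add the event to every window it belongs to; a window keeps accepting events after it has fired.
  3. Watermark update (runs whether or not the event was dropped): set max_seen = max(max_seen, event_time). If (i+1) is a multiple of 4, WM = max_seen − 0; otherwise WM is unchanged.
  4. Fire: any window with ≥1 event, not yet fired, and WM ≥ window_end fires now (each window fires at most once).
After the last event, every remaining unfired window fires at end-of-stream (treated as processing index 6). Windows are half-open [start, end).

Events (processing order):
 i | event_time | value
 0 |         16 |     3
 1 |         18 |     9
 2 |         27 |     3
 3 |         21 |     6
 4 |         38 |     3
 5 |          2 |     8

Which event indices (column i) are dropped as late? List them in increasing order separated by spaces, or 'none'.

5

i=0 t=16 v=3: → [14,24),[7,17); WM=−∞
i=1 t=18 v=9: → [14,24); WM=−∞
i=2 t=27 v=3: → [21,31); WM=−∞
i=3 t=21 v=6: → [21,31),[14,24); WM=27; [7,17) fires=1 [14,24) fires=3
i=4 t=38 v=3: → [35,45); WM=27
i=5 t=2 v=8: DROP (t<27-3); WM=27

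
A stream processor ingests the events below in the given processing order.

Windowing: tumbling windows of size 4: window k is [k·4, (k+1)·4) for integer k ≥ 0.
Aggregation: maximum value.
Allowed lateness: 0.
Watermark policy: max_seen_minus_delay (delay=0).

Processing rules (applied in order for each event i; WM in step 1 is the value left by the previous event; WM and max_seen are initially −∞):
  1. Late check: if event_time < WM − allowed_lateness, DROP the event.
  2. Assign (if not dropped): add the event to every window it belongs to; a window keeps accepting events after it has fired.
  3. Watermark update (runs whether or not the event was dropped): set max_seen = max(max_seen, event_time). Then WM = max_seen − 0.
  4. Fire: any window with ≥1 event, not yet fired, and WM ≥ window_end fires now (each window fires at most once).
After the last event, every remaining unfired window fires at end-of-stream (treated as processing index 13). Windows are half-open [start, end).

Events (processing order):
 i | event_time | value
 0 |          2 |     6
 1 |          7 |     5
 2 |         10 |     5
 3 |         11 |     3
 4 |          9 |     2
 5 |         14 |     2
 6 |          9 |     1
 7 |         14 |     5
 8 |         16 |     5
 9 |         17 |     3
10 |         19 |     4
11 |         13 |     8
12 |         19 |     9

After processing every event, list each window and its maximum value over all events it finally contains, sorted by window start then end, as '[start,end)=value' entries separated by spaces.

i=0 t=2 v=6: → [0,4); WM=2
i=1 t=7 v=5: → [4,8); WM=7; [0,4) fires=6
i=2 t=10 v=5: → [8,12); WM=10; [4,8) fires=5
i=3 t=11 v=3: → [8,12); WM=11
i=4 t=9 v=2: DROP (t<11-0); WM=11
i=5 t=14 v=2: → [12,16); WM=14; [8,12) fires=5
i=6 t=9 v=1: DROP (t<14-0); WM=14
i=7 t=14 v=5: → [12,16); WM=14
i=8 t=16 v=5: → [16,20); WM=16; [12,16) fires=5
i=9 t=17 v=3: → [16,20); WM=17
i=10 t=19 v=4: → [16,20); WM=19
i=11 t=13 v=8: DROP (t<19-0); WM=19
i=12 t=19 v=9: → [16,20); WM=19

[0,4)=6 [4,8)=5 [8,12)=5 [12,16)=5 [16,20)=9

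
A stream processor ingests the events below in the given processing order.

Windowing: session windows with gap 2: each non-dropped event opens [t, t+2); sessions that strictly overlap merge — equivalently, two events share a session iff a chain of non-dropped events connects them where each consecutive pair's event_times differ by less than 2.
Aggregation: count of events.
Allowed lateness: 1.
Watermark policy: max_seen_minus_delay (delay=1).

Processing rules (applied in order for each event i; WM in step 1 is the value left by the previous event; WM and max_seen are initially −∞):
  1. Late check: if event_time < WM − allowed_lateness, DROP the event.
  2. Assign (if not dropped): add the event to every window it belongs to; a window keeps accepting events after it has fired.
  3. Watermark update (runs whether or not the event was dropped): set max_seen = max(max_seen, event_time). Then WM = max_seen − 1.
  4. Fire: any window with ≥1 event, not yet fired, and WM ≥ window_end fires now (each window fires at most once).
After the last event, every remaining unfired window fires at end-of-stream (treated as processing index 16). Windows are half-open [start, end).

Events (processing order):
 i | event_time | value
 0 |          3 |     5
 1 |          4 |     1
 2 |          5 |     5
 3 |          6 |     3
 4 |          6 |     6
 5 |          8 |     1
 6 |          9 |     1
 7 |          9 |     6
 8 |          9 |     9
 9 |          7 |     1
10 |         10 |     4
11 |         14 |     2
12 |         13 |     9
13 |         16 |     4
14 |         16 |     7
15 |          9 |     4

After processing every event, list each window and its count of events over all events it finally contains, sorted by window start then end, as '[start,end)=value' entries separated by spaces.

[3,12)=11 [13,16)=2 [16,18)=2

i=0 t=3 v=5: → [3,5); WM=2
i=1 t=4 v=1: → [3,6); WM=3
i=2 t=5 v=5: → [3,7); WM=4
i=3 t=6 v=3: → [3,8); WM=5
i=4 t=6 v=6: → [3,8); WM=5
i=5 t=8 v=1: → [8,10); WM=7
i=6 t=9 v=1: → [8,11); WM=8
i=7 t=9 v=6: → [8,11); WM=8
i=8 t=9 v=9: → [8,11); WM=8
i=9 t=7 v=1: → [3,11); WM=8
i=10 t=10 v=4: → [3,12); WM=9
i=11 t=14 v=2: → [14,16); WM=13
i=12 t=13 v=9: → [13,16); WM=13
i=13 t=16 v=4: → [16,18); WM=15
i=14 t=16 v=7: → [16,18); WM=15
i=15 t=9 v=4: DROP (t<15-1); WM=15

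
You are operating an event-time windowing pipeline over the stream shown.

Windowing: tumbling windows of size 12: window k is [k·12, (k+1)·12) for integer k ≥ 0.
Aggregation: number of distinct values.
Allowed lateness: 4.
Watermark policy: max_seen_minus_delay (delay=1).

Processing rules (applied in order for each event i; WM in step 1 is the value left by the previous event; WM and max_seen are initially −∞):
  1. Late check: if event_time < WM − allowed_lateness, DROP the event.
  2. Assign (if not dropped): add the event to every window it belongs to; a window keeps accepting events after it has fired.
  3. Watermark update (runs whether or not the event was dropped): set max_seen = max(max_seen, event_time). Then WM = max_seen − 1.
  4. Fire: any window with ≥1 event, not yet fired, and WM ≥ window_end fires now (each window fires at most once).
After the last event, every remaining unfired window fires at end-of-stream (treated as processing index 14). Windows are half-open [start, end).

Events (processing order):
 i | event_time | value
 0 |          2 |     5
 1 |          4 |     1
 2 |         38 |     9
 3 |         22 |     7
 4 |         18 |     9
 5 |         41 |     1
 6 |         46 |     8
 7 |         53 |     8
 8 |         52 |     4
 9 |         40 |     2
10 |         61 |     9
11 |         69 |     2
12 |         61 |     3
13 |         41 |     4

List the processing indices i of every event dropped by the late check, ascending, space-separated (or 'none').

3 4 9 12 13

i=0 t=2 v=5: → [0,12); WM=1
i=1 t=4 v=1: → [0,12); WM=3
i=2 t=38 v=9: → [36,48); WM=37; [0,12) fires=2
i=3 t=22 v=7: DROP (t<37-4); WM=37
i=4 t=18 v=9: DROP (t<37-4); WM=37
i=5 t=41 v=1: → [36,48); WM=40
i=6 t=46 v=8: → [36,48); WM=45
i=7 t=53 v=8: → [48,60); WM=52; [36,48) fires=3
i=8 t=52 v=4: → [48,60); WM=52
i=9 t=40 v=2: DROP (t<52-4); WM=52
i=10 t=61 v=9: → [60,72); WM=60; [48,60) fires=2
i=11 t=69 v=2: → [60,72); WM=68
i=12 t=61 v=3: DROP (t<68-4); WM=68
i=13 t=41 v=4: DROP (t<68-4); WM=68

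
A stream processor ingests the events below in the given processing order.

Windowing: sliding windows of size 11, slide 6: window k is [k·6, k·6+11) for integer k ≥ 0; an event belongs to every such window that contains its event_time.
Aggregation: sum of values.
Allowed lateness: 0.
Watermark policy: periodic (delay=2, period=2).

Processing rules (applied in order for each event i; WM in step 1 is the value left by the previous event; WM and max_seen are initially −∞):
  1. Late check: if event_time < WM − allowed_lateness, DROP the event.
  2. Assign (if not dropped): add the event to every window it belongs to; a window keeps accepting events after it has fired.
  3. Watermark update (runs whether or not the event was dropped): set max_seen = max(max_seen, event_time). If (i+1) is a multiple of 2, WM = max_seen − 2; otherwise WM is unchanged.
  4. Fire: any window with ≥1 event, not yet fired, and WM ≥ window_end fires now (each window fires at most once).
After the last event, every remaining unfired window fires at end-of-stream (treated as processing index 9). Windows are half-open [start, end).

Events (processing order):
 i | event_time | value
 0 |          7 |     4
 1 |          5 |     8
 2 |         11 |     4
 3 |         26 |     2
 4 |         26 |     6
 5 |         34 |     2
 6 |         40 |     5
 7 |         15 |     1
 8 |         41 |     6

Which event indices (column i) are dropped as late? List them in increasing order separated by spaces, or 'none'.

7

i=0 t=7 v=4: → [6,17),[0,11); WM=−∞
i=1 t=5 v=8: → [0,11); WM=5
i=2 t=11 v=4: → [6,17); WM=5
i=3 t=26 v=2: → [24,35),[18,29); WM=24; [0,11) fires=12 [6,17) fires=8
i=4 t=26 v=6: → [24,35),[18,29); WM=24
i=5 t=34 v=2: → [30,41),[24,35); WM=32; [18,29) fires=8
i=6 t=40 v=5: → [36,47),[30,41); WM=32
i=7 t=15 v=1: DROP (t<32-0); WM=38; [24,35) fires=10
i=8 t=41 v=6: → [36,47); WM=38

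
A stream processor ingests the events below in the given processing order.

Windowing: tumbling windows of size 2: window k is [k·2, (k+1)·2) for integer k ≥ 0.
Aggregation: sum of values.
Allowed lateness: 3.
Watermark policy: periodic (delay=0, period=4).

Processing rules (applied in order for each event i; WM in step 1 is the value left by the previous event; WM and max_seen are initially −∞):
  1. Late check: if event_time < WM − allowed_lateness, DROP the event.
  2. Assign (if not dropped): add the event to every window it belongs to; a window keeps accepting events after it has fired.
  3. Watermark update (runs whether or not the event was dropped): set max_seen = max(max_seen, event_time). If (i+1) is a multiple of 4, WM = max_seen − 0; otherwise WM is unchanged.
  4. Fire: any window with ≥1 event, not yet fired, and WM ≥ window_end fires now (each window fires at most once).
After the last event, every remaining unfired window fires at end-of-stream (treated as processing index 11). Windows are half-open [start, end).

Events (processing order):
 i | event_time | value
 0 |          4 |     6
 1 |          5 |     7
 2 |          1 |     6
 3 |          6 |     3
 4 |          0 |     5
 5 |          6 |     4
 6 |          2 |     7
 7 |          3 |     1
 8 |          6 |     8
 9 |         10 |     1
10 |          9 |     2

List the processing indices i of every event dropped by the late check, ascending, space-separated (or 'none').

i=0 t=4 v=6: → [4,6); WM=−∞
i=1 t=5 v=7: → [4,6); WM=−∞
i=2 t=1 v=6: → [0,2); WM=−∞
i=3 t=6 v=3: → [6,8); WM=6; [0,2) fires=6 [4,6) fires=13
i=4 t=0 v=5: DROP (t<6-3); WM=6
i=5 t=6 v=4: → [6,8); WM=6
i=6 t=2 v=7: DROP (t<6-3); WM=6
i=7 t=3 v=1: → [2,4); WM=6; [2,4) fires=1
i=8 t=6 v=8: → [6,8); WM=6
i=9 t=10 v=1: → [10,12); WM=6
i=10 t=9 v=2: → [8,10); WM=6

4 6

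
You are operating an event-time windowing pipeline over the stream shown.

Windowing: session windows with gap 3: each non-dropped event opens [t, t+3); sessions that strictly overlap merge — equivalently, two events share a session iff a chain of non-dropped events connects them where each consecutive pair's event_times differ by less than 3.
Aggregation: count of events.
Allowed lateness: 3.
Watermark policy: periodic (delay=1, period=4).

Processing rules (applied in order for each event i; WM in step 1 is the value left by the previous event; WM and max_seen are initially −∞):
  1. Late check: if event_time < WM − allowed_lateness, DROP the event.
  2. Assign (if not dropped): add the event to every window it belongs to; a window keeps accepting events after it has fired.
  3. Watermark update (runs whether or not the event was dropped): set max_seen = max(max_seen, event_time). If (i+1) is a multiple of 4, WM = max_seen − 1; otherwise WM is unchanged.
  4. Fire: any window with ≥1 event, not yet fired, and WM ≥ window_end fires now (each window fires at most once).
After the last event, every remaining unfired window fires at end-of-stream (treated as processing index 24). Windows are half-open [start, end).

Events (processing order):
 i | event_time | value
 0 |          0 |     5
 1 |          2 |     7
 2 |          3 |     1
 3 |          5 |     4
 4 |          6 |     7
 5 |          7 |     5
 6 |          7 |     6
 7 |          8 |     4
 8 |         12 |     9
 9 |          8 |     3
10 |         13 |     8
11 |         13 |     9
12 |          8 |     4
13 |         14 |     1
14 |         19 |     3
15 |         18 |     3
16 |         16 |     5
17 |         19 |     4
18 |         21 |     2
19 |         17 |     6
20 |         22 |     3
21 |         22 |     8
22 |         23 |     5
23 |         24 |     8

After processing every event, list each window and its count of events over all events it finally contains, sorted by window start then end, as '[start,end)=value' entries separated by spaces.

[0,11)=9 [12,27)=14

i=0 t=0 v=5: → [0,3); WM=−∞
i=1 t=2 v=7: → [0,5); WM=−∞
i=2 t=3 v=1: → [0,6); WM=−∞
i=3 t=5 v=4: → [0,8); WM=4
i=4 t=6 v=7: → [0,9); WM=4
i=5 t=7 v=5: → [0,10); WM=4
i=6 t=7 v=6: → [0,10); WM=4
i=7 t=8 v=4: → [0,11); WM=7
i=8 t=12 v=9: → [12,15); WM=7
i=9 t=8 v=3: → [0,11); WM=7
i=10 t=13 v=8: → [12,16); WM=7
i=11 t=13 v=9: → [12,16); WM=12
i=12 t=8 v=4: DROP (t<12-3); WM=12
i=13 t=14 v=1: → [12,17); WM=12
i=14 t=19 v=3: → [19,22); WM=12
i=15 t=18 v=3: → [18,22); WM=18
i=16 t=16 v=5: → [12,22); WM=18
i=17 t=19 v=4: → [12,22); WM=18
i=18 t=21 v=2: → [12,24); WM=18
i=19 t=17 v=6: → [12,24); WM=20
i=20 t=22 v=3: → [12,25); WM=20
i=21 t=22 v=8: → [12,25); WM=20
i=22 t=23 v=5: → [12,26); WM=20
i=23 t=24 v=8: → [12,27); WM=23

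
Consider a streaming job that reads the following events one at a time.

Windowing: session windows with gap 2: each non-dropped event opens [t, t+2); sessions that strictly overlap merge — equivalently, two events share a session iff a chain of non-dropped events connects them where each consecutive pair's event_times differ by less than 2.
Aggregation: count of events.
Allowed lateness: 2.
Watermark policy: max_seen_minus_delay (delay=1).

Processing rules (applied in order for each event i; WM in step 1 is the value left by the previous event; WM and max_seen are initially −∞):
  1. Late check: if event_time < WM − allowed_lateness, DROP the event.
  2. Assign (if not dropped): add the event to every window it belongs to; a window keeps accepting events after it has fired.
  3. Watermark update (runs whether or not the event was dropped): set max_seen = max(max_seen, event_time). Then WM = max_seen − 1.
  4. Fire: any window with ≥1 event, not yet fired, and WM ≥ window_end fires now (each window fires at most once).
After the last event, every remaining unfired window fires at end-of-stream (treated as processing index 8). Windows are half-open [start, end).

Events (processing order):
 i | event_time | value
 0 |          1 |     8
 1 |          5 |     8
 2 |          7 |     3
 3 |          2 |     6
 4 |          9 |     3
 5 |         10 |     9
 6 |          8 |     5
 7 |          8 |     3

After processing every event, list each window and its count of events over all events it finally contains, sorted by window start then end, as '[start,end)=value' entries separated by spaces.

i=0 t=1 v=8: → [1,3); WM=0
i=1 t=5 v=8: → [5,7); WM=4
i=2 t=7 v=3: → [7,9); WM=6
i=3 t=2 v=6: DROP (t<6-2); WM=6
i=4 t=9 v=3: → [9,11); WM=8
i=5 t=10 v=9: → [9,12); WM=9
i=6 t=8 v=5: → [7,12); WM=9
i=7 t=8 v=3: → [7,12); WM=9

[1,3)=1 [5,7)=1 [7,12)=5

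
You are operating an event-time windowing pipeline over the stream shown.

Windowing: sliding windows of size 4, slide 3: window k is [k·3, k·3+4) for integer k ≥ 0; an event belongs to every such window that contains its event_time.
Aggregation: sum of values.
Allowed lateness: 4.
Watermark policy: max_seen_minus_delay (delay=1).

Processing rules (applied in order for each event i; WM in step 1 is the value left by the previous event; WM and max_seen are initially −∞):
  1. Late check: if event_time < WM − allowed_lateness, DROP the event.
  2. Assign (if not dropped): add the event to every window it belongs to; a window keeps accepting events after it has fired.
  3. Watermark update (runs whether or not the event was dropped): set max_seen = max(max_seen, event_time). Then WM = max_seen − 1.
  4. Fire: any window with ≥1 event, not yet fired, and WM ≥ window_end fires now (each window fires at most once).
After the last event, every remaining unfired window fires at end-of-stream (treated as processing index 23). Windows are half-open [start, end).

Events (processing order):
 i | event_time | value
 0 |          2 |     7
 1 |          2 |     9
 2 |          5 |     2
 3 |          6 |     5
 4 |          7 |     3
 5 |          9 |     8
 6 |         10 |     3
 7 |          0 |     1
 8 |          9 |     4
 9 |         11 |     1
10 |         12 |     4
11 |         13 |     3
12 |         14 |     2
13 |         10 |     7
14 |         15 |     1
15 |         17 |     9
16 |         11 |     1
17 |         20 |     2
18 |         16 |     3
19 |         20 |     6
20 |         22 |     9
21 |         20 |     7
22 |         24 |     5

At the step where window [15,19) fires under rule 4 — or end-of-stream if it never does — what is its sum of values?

i=0 t=2 v=7: → [0,4); WM=1
i=1 t=2 v=9: → [0,4); WM=1
i=2 t=5 v=2: → [3,7); WM=4; [0,4) fires=16
i=3 t=6 v=5: → [6,10),[3,7); WM=5
i=4 t=7 v=3: → [6,10); WM=6
i=5 t=9 v=8: → [9,13),[6,10); WM=8; [3,7) fires=7
i=6 t=10 v=3: → [9,13); WM=9
i=7 t=0 v=1: DROP (t<9-4); WM=9
i=8 t=9 v=4: → [9,13),[6,10); WM=9
i=9 t=11 v=1: → [9,13); WM=10; [6,10) fires=20
i=10 t=12 v=4: → [12,16),[9,13); WM=11
i=11 t=13 v=3: → [12,16); WM=12
i=12 t=14 v=2: → [12,16); WM=13; [9,13) fires=20
i=13 t=10 v=7: → [9,13); WM=13
i=14 t=15 v=1: → [15,19),[12,16); WM=14
i=15 t=17 v=9: → [15,19); WM=16; [12,16) fires=10
i=16 t=11 v=1: DROP (t<16-4); WM=16
i=17 t=20 v=2: → [18,22); WM=19; [15,19) fires=10
i=18 t=16 v=3: → [15,19); WM=19
i=19 t=20 v=6: → [18,22); WM=19
i=20 t=22 v=9: → [21,25); WM=21
i=21 t=20 v=7: → [18,22); WM=21
i=22 t=24 v=5: → [24,28),[21,25); WM=23; [18,22) fires=15

10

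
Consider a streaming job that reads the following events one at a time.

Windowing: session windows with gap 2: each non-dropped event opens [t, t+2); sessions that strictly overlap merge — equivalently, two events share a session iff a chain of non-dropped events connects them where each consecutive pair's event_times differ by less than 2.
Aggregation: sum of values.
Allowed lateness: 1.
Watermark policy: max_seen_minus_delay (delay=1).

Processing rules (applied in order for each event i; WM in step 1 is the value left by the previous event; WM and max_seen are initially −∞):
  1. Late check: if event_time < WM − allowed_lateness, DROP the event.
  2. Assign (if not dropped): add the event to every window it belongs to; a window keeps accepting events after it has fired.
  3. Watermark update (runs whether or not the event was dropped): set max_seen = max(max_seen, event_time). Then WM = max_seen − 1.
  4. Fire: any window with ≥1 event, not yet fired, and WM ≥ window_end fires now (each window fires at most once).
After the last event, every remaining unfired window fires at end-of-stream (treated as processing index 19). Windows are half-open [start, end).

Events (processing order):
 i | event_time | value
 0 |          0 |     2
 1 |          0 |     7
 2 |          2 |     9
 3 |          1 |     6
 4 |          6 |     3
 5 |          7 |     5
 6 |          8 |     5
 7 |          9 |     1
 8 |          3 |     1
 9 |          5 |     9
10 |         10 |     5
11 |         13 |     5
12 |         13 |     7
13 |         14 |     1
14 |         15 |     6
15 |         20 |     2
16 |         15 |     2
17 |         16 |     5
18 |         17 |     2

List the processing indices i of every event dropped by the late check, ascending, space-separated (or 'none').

8 9 16 17 18

i=0 t=0 v=2: → [0,2); WM=-1
i=1 t=0 v=7: → [0,2); WM=-1
i=2 t=2 v=9: → [2,4); WM=1
i=3 t=1 v=6: → [0,4); WM=1
i=4 t=6 v=3: → [6,8); WM=5
i=5 t=7 v=5: → [6,9); WM=6
i=6 t=8 v=5: → [6,10); WM=7
i=7 t=9 v=1: → [6,11); WM=8
i=8 t=3 v=1: DROP (t<8-1); WM=8
i=9 t=5 v=9: DROP (t<8-1); WM=8
i=10 t=10 v=5: → [6,12); WM=9
i=11 t=13 v=5: → [13,15); WM=12
i=12 t=13 v=7: → [13,15); WM=12
i=13 t=14 v=1: → [13,16); WM=13
i=14 t=15 v=6: → [13,17); WM=14
i=15 t=20 v=2: → [20,22); WM=19
i=16 t=15 v=2: DROP (t<19-1); WM=19
i=17 t=16 v=5: DROP (t<19-1); WM=19
i=18 t=17 v=2: DROP (t<19-1); WM=19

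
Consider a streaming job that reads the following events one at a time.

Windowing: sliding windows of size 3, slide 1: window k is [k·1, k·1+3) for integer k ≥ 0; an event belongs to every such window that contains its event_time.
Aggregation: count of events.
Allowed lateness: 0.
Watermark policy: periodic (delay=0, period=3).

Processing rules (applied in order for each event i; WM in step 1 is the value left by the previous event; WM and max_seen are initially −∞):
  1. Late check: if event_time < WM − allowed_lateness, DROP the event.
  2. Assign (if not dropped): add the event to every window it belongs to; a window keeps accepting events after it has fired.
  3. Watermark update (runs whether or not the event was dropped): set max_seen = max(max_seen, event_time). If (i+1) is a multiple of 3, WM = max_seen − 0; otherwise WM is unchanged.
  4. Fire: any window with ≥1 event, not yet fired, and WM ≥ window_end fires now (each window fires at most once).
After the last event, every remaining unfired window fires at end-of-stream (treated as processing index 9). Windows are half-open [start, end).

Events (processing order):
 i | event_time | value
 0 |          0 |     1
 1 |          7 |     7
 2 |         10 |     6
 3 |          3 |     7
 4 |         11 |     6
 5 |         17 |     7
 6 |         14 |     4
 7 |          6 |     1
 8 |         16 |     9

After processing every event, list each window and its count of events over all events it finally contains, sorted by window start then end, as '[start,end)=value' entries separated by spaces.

[0,3)=1 [5,8)=1 [6,9)=1 [7,10)=1 [8,11)=1 [9,12)=2 [10,13)=2 [11,14)=1 [15,18)=1 [16,19)=1 [17,20)=1

i=0 t=0 v=1: → [0,3); WM=−∞
i=1 t=7 v=7: → [7,10),[6,9),[5,8); WM=−∞
i=2 t=10 v=6: → [10,13),[9,12),[8,11); WM=10; [0,3) fires=1 [5,8) fires=1 [6,9) fires=1 [7,10) fires=1
i=3 t=3 v=7: DROP (t<10-0); WM=10
i=4 t=11 v=6: → [11,14),[10,13),[9,12); WM=10
i=5 t=17 v=7: → [17,20),[16,19),[15,18); WM=17; [8,11) fires=1 [9,12) fires=2 [10,13) fires=2 [11,14) fires=1
i=6 t=14 v=4: DROP (t<17-0); WM=17
i=7 t=6 v=1: DROP (t<17-0); WM=17
i=8 t=16 v=9: DROP (t<17-0); WM=17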